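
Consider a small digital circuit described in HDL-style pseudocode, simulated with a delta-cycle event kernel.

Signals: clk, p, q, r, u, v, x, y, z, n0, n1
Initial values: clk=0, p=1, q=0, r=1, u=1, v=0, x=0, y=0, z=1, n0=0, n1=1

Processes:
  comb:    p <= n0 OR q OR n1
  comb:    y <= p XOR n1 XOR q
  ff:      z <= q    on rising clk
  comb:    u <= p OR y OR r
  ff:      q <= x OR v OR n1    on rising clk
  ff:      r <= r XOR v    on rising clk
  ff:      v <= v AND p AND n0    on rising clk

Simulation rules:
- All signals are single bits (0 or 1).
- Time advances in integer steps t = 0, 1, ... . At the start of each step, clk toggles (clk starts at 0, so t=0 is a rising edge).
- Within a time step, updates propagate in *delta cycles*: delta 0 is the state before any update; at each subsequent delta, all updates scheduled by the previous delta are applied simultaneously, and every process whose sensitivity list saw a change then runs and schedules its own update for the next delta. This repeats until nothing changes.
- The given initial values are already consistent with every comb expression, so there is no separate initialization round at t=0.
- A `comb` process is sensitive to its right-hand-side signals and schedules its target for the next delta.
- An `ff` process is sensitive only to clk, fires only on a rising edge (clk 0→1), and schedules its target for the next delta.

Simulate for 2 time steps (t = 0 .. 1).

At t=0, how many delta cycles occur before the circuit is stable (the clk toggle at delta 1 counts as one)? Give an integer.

3

[bits: y,x,n1,u,v,clk,r,p,z,q,n0]
t=0: Δ0=00110011100 Δ1=00110111100 Δ2=00110111010 Δ3=10110111010 | 3Δ
t=1: Δ0=10110111010 Δ1=10110011010 | 1Δ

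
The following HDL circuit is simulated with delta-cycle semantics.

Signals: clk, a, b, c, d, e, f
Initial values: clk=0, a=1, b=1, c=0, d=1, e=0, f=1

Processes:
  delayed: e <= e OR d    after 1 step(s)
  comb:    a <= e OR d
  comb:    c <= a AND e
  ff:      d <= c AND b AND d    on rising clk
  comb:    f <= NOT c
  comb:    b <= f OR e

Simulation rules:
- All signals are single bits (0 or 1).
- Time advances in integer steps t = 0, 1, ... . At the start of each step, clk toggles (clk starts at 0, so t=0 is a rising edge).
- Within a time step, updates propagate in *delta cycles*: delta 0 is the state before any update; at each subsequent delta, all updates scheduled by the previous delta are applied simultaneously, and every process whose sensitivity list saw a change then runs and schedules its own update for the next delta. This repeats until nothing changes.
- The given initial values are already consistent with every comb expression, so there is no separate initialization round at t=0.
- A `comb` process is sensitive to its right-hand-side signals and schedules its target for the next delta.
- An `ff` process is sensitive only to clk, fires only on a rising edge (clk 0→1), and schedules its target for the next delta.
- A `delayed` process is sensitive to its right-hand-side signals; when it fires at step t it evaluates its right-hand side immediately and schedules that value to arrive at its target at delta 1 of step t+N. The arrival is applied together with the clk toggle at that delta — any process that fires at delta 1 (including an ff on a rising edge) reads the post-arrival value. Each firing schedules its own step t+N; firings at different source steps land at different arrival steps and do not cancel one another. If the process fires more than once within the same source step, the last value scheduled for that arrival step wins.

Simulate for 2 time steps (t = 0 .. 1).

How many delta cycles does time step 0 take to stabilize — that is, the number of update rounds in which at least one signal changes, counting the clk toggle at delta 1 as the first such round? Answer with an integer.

t=0 Δ0: e=0 f=1 c=0 clk=0 d=1 a=1 b=1
  Δ1: clk:0→1
  Δ2: d:1→0
  Δ3: a:1→0
  (3Δ to stable)
t=1 Δ0: e=0 f=1 c=0 clk=1 d=0 a=0 b=1
  Δ1: clk:1→0
  (1Δ to stable)

3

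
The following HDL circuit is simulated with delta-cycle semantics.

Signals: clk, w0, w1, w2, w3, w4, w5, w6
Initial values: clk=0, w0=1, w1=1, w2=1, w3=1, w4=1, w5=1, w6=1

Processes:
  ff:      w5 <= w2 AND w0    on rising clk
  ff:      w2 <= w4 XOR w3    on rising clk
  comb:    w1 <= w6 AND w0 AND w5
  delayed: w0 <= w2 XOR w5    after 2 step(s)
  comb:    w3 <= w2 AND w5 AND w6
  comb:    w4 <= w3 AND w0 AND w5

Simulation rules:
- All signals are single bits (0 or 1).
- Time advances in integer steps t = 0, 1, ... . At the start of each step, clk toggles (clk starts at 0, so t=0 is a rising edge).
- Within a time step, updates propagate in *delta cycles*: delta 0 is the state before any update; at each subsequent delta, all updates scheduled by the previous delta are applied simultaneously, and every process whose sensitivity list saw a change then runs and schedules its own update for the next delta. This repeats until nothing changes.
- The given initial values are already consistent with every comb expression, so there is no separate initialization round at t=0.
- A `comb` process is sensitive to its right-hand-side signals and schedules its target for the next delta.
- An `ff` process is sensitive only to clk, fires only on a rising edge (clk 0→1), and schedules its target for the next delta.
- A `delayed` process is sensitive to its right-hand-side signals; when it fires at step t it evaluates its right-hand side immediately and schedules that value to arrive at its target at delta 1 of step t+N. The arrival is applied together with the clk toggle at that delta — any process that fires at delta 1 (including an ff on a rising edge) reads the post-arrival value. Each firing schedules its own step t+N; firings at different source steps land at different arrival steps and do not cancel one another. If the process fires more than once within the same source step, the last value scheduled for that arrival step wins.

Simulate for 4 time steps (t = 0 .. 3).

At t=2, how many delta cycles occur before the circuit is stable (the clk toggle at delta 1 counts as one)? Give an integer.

[bits: w1,w5,w2,w4,w3,w6,w0,clk]
t=0: Δ0=11111110 Δ1=11111111 Δ2=11011111 Δ3=11010111 Δ4=11000111 | 4Δ
t=1: Δ0=11000111 Δ1=11000110 | 1Δ
t=2: Δ0=11000110 Δ1=11000111 Δ2=10000111 Δ3=00000111 | 3Δ
t=3: Δ0=00000111 Δ1=00000110 | 1Δ

3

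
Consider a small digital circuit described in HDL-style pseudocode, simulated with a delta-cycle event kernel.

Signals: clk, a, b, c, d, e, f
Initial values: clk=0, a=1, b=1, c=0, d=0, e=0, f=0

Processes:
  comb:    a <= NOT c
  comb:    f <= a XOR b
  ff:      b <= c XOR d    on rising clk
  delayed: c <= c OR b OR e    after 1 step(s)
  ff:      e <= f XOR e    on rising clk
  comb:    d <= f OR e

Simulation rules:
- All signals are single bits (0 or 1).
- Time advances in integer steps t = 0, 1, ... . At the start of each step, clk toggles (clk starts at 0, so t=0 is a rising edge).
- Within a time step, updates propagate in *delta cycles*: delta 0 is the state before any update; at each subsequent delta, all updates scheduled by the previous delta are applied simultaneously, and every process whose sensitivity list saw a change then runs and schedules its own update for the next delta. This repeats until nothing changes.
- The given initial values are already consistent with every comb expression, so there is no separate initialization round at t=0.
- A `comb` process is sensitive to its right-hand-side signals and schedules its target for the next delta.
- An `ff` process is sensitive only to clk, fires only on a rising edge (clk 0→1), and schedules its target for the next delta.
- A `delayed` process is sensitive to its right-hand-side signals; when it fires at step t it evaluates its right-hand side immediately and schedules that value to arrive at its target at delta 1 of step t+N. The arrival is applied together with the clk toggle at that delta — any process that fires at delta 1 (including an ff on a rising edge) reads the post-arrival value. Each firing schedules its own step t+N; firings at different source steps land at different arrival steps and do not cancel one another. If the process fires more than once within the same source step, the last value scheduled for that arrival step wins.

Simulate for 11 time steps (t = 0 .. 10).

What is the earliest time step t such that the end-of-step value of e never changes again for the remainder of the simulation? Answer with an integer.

[bits: f,a,d,clk,e,c,b]
t=0: Δ0=0100001 Δ1=0101001 Δ2=0101000 Δ3=1101000 Δ4=1111000 | 4Δ
t=1: Δ0=1111000 Δ1=1110000 | 1Δ
t=2: Δ0=1110000 Δ1=1111000 Δ2=1111101 Δ3=0111101 | 3Δ
t=3: Δ0=0111101 Δ1=0110111 Δ2=0010111 Δ3=1010111 | 3Δ
t=4: Δ0=1010111 Δ1=1011111 Δ2=1011010 Δ3=0011010 Δ4=0001010 | 4Δ
t=5: Δ0=0001010 Δ1=0000010 | 1Δ
t=6: Δ0=0000010 Δ1=0001010 Δ2=0001011 Δ3=1001011 Δ4=1011011 | 4Δ
t=7: Δ0=1011011 Δ1=1010011 | 1Δ
t=8: Δ0=1010011 Δ1=1011011 Δ2=1011110 Δ3=0011110 | 3Δ
t=9: Δ0=0011110 Δ1=0010110 | 1Δ
t=10: Δ0=0010110 Δ1=0011110 | 1Δ

8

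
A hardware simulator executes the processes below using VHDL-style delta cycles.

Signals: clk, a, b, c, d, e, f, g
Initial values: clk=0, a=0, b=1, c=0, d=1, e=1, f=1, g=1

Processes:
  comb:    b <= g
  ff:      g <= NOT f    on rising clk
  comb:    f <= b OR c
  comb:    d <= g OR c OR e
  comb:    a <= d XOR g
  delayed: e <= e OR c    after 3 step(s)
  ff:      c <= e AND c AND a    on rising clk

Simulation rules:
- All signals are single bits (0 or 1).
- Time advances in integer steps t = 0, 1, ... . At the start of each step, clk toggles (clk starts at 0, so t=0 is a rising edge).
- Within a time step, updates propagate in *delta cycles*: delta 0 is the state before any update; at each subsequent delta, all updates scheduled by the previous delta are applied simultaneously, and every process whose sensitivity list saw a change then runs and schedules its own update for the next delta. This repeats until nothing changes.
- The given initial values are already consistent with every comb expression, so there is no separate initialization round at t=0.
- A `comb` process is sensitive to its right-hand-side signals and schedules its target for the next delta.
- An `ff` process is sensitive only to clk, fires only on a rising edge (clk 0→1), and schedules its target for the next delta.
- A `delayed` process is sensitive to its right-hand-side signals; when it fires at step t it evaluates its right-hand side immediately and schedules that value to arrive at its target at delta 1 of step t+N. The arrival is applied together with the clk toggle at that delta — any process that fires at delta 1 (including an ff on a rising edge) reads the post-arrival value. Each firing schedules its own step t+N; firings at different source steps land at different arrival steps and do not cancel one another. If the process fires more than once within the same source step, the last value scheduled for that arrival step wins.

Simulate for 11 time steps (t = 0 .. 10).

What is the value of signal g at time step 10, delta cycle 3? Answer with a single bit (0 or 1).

t=0 Δ0: d=1 c=0 b=1 clk=0 a=0 e=1 g=1 f=1
  Δ1: clk:0→1
  Δ2: g:1→0
  Δ3: b:1→0, a:0→1
  Δ4: f:1→0
  (4Δ to stable)
t=1 Δ0: d=1 c=0 b=0 clk=1 a=1 e=1 g=0 f=0
  Δ1: clk:1→0
  (1Δ to stable)
t=2 Δ0: d=1 c=0 b=0 clk=0 a=1 e=1 g=0 f=0
  Δ1: clk:0→1
  Δ2: g:0→1
  Δ3: b:0→1, a:1→0
  Δ4: f:0→1
  (4Δ to stable)
t=3 Δ0: d=1 c=0 b=1 clk=1 a=0 e=1 g=1 f=1
  Δ1: clk:1→0
  (1Δ to stable)
t=4 Δ0: d=1 c=0 b=1 clk=0 a=0 e=1 g=1 f=1
  Δ1: clk:0→1
  Δ2: g:1→0
  Δ3: b:1→0, a:0→1
  Δ4: f:1→0
  (4Δ to stable)
t=5 Δ0: d=1 c=0 b=0 clk=1 a=1 e=1 g=0 f=0
  Δ1: clk:1→0
  (1Δ to stable)
t=6 Δ0: d=1 c=0 b=0 clk=0 a=1 e=1 g=0 f=0
  Δ1: clk:0→1
  Δ2: g:0→1
  Δ3: b:0→1, a:1→0
  Δ4: f:0→1
  (4Δ to stable)
t=7 Δ0: d=1 c=0 b=1 clk=1 a=0 e=1 g=1 f=1
  Δ1: clk:1→0
  (1Δ to stable)
t=8 Δ0: d=1 c=0 b=1 clk=0 a=0 e=1 g=1 f=1
  Δ1: clk:0→1
  Δ2: g:1→0
  Δ3: b:1→0, a:0→1
  Δ4: f:1→0
  (4Δ to stable)
t=9 Δ0: d=1 c=0 b=0 clk=1 a=1 e=1 g=0 f=0
  Δ1: clk:1→0
  (1Δ to stable)
t=10 Δ0: d=1 c=0 b=0 clk=0 a=1 e=1 g=0 f=0
  Δ1: clk:0→1
  Δ2: g:0→1
  Δ3: b:0→1, a:1→0
  Δ4: f:0→1
  (4Δ to stable)

1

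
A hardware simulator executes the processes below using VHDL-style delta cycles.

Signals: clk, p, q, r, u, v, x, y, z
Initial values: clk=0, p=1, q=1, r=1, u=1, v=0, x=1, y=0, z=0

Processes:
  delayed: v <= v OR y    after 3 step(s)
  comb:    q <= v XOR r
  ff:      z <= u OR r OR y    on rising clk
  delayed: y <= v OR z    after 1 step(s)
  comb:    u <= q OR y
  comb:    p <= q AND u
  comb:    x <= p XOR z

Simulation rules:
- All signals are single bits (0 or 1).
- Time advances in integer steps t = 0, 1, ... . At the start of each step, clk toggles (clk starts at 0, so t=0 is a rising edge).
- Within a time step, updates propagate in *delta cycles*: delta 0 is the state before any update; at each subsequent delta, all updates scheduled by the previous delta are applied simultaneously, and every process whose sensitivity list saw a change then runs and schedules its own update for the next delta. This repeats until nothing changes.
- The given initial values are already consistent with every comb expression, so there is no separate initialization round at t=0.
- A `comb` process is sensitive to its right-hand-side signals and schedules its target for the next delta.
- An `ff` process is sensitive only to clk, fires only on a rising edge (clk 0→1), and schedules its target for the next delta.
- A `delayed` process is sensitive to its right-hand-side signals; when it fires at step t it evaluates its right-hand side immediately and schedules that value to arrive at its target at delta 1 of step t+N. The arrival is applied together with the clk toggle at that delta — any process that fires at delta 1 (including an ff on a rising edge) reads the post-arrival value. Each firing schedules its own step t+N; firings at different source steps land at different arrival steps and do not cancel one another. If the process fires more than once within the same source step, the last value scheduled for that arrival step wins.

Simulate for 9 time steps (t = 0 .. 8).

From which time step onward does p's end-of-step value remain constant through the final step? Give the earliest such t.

4

t=0 Δ0: x=1 q=1 r=1 v=0 clk=0 y=0 z=0 p=1 u=1
  Δ1: clk:0→1
  Δ2: z:0→1
  Δ3: x:1→0
  (3Δ to stable)
t=1 Δ0: x=0 q=1 r=1 v=0 clk=1 y=0 z=1 p=1 u=1
  Δ1: clk:1→0, y:0→1
  (1Δ to stable)
t=2 Δ0: x=0 q=1 r=1 v=0 clk=0 y=1 z=1 p=1 u=1
  Δ1: clk:0→1
  (1Δ to stable)
t=3 Δ0: x=0 q=1 r=1 v=0 clk=1 y=1 z=1 p=1 u=1
  Δ1: clk:1→0
  (1Δ to stable)
t=4 Δ0: x=0 q=1 r=1 v=0 clk=0 y=1 z=1 p=1 u=1
  Δ1: v:0→1, clk:0→1
  Δ2: q:1→0
  Δ3: p:1→0
  Δ4: x:0→1
  (4Δ to stable)
t=5 Δ0: x=1 q=0 r=1 v=1 clk=1 y=1 z=1 p=0 u=1
  Δ1: clk:1→0
  (1Δ to stable)
t=6 Δ0: x=1 q=0 r=1 v=1 clk=0 y=1 z=1 p=0 u=1
  Δ1: clk:0→1
  (1Δ to stable)
t=7 Δ0: x=1 q=0 r=1 v=1 clk=1 y=1 z=1 p=0 u=1
  Δ1: clk:1→0
  (1Δ to stable)
t=8 Δ0: x=1 q=0 r=1 v=1 clk=0 y=1 z=1 p=0 u=1
  Δ1: clk:0→1
  (1Δ to stable)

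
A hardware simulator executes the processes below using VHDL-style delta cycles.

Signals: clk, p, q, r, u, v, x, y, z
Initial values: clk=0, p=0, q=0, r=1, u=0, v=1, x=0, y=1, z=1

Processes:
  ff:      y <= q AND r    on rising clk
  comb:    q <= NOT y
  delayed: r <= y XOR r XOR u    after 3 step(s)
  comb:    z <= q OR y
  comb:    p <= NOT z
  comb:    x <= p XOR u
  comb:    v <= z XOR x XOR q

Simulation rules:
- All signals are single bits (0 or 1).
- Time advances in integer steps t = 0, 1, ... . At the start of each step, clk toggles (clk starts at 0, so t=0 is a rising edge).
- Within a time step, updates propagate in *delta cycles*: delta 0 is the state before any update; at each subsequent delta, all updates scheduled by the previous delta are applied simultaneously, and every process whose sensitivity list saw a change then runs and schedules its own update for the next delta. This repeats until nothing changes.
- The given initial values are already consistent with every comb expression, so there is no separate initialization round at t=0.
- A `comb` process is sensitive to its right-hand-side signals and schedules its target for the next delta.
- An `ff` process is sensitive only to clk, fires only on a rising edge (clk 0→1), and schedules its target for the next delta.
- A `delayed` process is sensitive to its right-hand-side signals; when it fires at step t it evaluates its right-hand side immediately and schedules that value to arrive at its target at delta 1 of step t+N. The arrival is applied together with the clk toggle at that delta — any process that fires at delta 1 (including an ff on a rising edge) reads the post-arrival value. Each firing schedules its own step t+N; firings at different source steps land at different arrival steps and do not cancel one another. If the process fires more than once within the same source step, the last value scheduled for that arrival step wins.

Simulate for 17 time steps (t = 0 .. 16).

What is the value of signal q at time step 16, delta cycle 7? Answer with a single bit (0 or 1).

[bits: y,clk,u,r,x,v,q,p,z]
t=0: Δ0=100101001 Δ1=110101001 Δ2=010101001 Δ3=010101100 Δ4=010101111 Δ5=010110101 Δ6=010101101 Δ7=010100101 | 7Δ
t=1: Δ0=010100101 Δ1=000100101 | 1Δ
t=2: Δ0=000100101 Δ1=010100101 Δ2=110100101 Δ3=110100001 Δ4=110101001 | 4Δ
t=3: Δ0=110101001 Δ1=100101001 | 1Δ
t=4: Δ0=100101001 Δ1=110101001 Δ2=010101001 Δ3=010101100 Δ4=010101111 Δ5=010110101 Δ6=010101101 Δ7=010100101 | 7Δ
t=5: Δ0=010100101 Δ1=000000101 | 1Δ
t=6: Δ0=000000101 Δ1=010000101 | 1Δ
t=7: Δ0=010000101 Δ1=000100101 | 1Δ
t=8: Δ0=000100101 Δ1=010000101 | 1Δ
t=9: Δ0=010000101 Δ1=000000101 | 1Δ
t=10: Δ0=000000101 Δ1=010100101 Δ2=110100101 Δ3=110100001 Δ4=110101001 | 4Δ
t=11: Δ0=110101001 Δ1=100001001 | 1Δ
t=12: Δ0=100001001 Δ1=110001001 Δ2=010001001 Δ3=010001100 Δ4=010001111 Δ5=010010101 Δ6=010001101 Δ7=010000101 | 7Δ
t=13: Δ0=010000101 Δ1=000000101 | 1Δ
t=14: Δ0=000000101 Δ1=010100101 Δ2=110100101 Δ3=110100001 Δ4=110101001 | 4Δ
t=15: Δ0=110101001 Δ1=100001001 | 1Δ
t=16: Δ0=100001001 Δ1=110001001 Δ2=010001001 Δ3=010001100 Δ4=010001111 Δ5=010010101 Δ6=010001101 Δ7=010000101 | 7Δ

1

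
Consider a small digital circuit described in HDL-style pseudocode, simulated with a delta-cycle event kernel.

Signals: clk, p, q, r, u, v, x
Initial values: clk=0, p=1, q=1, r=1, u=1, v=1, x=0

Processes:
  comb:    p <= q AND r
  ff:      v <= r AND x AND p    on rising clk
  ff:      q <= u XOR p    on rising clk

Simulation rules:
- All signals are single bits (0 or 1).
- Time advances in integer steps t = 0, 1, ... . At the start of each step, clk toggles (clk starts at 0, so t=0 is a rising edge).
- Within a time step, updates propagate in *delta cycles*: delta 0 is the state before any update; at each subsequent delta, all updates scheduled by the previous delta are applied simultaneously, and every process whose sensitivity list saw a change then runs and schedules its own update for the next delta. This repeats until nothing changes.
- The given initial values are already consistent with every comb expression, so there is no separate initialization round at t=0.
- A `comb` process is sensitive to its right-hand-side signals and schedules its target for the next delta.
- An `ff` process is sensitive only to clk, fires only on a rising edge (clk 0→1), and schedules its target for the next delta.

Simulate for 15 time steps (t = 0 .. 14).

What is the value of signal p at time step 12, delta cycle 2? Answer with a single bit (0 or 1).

[bits: r,u,clk,q,p,x,v]
t=0: Δ0=1101101 Δ1=1111101 Δ2=1110100 Δ3=1110000 | 3Δ
t=1: Δ0=1110000 Δ1=1100000 | 1Δ
t=2: Δ0=1100000 Δ1=1110000 Δ2=1111000 Δ3=1111100 | 3Δ
t=3: Δ0=1111100 Δ1=1101100 | 1Δ
t=4: Δ0=1101100 Δ1=1111100 Δ2=1110100 Δ3=1110000 | 3Δ
t=5: Δ0=1110000 Δ1=1100000 | 1Δ
t=6: Δ0=1100000 Δ1=1110000 Δ2=1111000 Δ3=1111100 | 3Δ
t=7: Δ0=1111100 Δ1=1101100 | 1Δ
t=8: Δ0=1101100 Δ1=1111100 Δ2=1110100 Δ3=1110000 | 3Δ
t=9: Δ0=1110000 Δ1=1100000 | 1Δ
t=10: Δ0=1100000 Δ1=1110000 Δ2=1111000 Δ3=1111100 | 3Δ
t=11: Δ0=1111100 Δ1=1101100 | 1Δ
t=12: Δ0=1101100 Δ1=1111100 Δ2=1110100 Δ3=1110000 | 3Δ
t=13: Δ0=1110000 Δ1=1100000 | 1Δ
t=14: Δ0=1100000 Δ1=1110000 Δ2=1111000 Δ3=1111100 | 3Δ

1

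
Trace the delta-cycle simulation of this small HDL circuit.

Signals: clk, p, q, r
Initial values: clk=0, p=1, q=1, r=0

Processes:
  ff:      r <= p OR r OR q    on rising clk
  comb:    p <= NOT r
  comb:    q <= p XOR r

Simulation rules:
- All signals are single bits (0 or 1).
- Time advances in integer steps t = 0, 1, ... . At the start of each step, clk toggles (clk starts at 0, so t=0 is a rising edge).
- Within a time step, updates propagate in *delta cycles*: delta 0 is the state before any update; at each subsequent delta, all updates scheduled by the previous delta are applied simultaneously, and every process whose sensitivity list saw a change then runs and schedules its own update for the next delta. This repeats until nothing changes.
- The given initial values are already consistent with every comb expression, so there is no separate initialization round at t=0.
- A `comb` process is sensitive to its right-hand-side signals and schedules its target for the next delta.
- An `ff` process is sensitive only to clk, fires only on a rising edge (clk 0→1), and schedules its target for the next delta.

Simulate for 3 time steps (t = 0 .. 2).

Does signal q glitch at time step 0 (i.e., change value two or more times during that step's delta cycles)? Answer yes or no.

yes

t=0 Δ0: p=1 clk=0 q=1 r=0
  Δ1: clk:0→1
  Δ2: r:0→1
  Δ3: p:1→0, q:1→0
  Δ4: q:0→1
  (4Δ to stable)
t=1 Δ0: p=0 clk=1 q=1 r=1
  Δ1: clk:1→0
  (1Δ to stable)
t=2 Δ0: p=0 clk=0 q=1 r=1
  Δ1: clk:0→1
  (1Δ to stable)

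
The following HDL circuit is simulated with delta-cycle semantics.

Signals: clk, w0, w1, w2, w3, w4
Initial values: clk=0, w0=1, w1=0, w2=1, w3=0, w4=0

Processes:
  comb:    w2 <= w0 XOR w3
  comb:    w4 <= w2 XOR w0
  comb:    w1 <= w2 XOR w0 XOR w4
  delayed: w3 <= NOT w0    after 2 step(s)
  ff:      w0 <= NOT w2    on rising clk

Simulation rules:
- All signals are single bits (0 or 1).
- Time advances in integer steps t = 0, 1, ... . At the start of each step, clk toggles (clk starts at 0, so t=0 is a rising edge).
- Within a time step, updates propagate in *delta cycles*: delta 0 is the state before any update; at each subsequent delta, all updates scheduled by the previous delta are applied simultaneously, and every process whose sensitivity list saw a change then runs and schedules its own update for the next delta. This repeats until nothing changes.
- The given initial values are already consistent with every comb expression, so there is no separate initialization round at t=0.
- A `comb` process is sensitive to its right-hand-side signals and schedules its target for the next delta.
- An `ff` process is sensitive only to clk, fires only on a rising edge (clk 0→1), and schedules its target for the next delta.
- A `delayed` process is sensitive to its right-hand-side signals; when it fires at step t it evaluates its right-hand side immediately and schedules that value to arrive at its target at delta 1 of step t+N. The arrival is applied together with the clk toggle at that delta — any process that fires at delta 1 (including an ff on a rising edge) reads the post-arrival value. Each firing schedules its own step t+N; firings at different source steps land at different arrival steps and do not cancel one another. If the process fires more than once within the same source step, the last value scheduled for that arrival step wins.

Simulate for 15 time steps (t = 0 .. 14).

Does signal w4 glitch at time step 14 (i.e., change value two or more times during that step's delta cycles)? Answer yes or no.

no

[bits: clk,w0,w4,w2,w3,w1]
t=0: Δ0=010100 Δ1=110100 Δ2=100100 Δ3=101001 Δ4=100001 Δ5=100000 | 5Δ
t=1: Δ0=100000 Δ1=000000 | 1Δ
t=2: Δ0=000000 Δ1=100010 Δ2=110110 Δ3=110010 Δ4=111011 Δ5=111010 | 5Δ
t=3: Δ0=111010 Δ1=011010 | 1Δ
t=4: Δ0=011010 Δ1=111000 Δ2=111100 Δ3=110101 Δ4=110100 | 4Δ
t=5: Δ0=110100 Δ1=010100 | 1Δ
t=6: Δ0=010100 Δ1=110100 Δ2=100100 Δ3=101001 Δ4=100001 Δ5=100000 | 5Δ
t=7: Δ0=100000 Δ1=000000 | 1Δ
t=8: Δ0=000000 Δ1=100010 Δ2=110110 Δ3=110010 Δ4=111011 Δ5=111010 | 5Δ
t=9: Δ0=111010 Δ1=011010 | 1Δ
t=10: Δ0=011010 Δ1=111000 Δ2=111100 Δ3=110101 Δ4=110100 | 4Δ
t=11: Δ0=110100 Δ1=010100 | 1Δ
t=12: Δ0=010100 Δ1=110100 Δ2=100100 Δ3=101001 Δ4=100001 Δ5=100000 | 5Δ
t=13: Δ0=100000 Δ1=000000 | 1Δ
t=14: Δ0=000000 Δ1=100010 Δ2=110110 Δ3=110010 Δ4=111011 Δ5=111010 | 5Δ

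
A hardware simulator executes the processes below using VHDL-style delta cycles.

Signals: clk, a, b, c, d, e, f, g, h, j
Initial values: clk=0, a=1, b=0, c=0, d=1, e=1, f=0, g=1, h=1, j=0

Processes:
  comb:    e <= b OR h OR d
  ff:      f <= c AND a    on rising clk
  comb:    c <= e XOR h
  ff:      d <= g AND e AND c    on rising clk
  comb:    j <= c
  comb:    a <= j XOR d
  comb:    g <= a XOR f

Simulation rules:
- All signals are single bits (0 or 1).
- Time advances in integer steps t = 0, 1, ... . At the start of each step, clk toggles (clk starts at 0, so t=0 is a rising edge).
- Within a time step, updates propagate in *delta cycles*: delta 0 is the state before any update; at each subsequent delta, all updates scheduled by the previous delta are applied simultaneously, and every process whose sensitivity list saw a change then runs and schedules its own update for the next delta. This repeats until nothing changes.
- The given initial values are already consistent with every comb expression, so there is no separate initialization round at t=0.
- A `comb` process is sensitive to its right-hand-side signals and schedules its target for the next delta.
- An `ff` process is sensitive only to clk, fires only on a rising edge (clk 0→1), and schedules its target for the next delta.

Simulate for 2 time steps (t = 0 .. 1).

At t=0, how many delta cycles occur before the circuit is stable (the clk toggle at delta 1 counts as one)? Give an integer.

4

t0.Δ0 h=1 g=1 e=1 c=0 f=0 j=0 clk=0 b=0 d=1 a=1
t0.Δ1 h=1 g=1 e=1 c=0 f=0 j=0 clk=1 b=0 d=1 a=1
t0.Δ2 h=1 g=1 e=1 c=0 f=0 j=0 clk=1 b=0 d=0 a=1
t0.Δ3 h=1 g=1 e=1 c=0 f=0 j=0 clk=1 b=0 d=0 a=0
t0.Δ4 h=1 g=0 e=1 c=0 f=0 j=0 clk=1 b=0 d=0 a=0
t1.Δ0 h=1 g=0 e=1 c=0 f=0 j=0 clk=1 b=0 d=0 a=0
t1.Δ1 h=1 g=0 e=1 c=0 f=0 j=0 clk=0 b=0 d=0 a=0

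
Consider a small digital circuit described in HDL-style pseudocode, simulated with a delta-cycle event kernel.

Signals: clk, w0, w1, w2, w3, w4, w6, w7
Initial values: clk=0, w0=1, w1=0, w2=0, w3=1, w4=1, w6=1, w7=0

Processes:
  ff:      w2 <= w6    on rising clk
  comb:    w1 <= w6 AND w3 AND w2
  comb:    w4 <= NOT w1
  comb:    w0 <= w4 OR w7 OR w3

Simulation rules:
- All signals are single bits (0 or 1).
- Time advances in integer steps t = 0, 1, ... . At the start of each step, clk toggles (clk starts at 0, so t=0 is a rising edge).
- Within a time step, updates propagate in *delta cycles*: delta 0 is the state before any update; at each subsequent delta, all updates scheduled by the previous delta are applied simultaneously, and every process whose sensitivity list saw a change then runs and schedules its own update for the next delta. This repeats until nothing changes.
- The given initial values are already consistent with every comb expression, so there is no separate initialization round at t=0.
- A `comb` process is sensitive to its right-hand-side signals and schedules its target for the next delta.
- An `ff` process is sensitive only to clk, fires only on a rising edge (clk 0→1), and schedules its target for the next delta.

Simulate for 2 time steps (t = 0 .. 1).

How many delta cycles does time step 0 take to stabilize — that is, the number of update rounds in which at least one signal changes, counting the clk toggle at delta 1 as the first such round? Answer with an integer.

t0.Δ0 w3=1 clk=0 w4=1 w0=1 w6=1 w1=0 w7=0 w2=0
t0.Δ1 w3=1 clk=1 w4=1 w0=1 w6=1 w1=0 w7=0 w2=0
t0.Δ2 w3=1 clk=1 w4=1 w0=1 w6=1 w1=0 w7=0 w2=1
t0.Δ3 w3=1 clk=1 w4=1 w0=1 w6=1 w1=1 w7=0 w2=1
t0.Δ4 w3=1 clk=1 w4=0 w0=1 w6=1 w1=1 w7=0 w2=1
t1.Δ0 w3=1 clk=1 w4=0 w0=1 w6=1 w1=1 w7=0 w2=1
t1.Δ1 w3=1 clk=0 w4=0 w0=1 w6=1 w1=1 w7=0 w2=1

4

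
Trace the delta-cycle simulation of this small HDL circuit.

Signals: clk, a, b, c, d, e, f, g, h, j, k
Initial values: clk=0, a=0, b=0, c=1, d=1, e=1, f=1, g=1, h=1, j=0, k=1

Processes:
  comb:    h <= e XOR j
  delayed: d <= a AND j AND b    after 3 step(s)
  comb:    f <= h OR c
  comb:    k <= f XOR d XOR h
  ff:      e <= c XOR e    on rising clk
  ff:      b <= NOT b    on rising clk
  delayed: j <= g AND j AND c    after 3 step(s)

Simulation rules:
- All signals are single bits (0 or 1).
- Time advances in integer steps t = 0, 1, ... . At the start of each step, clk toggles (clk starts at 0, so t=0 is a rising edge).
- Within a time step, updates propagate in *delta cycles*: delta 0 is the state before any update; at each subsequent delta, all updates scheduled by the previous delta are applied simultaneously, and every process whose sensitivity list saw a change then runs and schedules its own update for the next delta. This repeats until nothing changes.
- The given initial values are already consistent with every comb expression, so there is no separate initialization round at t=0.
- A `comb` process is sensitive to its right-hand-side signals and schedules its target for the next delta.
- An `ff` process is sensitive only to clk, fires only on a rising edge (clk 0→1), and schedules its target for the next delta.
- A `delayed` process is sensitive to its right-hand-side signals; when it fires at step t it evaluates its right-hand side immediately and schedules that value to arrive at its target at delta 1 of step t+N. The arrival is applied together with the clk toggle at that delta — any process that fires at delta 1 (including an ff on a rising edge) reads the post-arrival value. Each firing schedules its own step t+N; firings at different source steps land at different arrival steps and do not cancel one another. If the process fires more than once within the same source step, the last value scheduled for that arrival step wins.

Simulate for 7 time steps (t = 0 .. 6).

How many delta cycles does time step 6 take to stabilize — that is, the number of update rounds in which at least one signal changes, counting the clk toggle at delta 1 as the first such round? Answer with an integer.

4

t=0 Δ0: h=1 k=1 a=0 clk=0 b=0 j=0 f=1 g=1 c=1 e=1 d=1
  Δ1: clk:0→1
  Δ2: b:0→1, e:1→0
  Δ3: h:1→0
  Δ4: k:1→0
  (4Δ to stable)
t=1 Δ0: h=0 k=0 a=0 clk=1 b=1 j=0 f=1 g=1 c=1 e=0 d=1
  Δ1: clk:1→0
  (1Δ to stable)
t=2 Δ0: h=0 k=0 a=0 clk=0 b=1 j=0 f=1 g=1 c=1 e=0 d=1
  Δ1: clk:0→1
  Δ2: b:1→0, e:0→1
  Δ3: h:0→1
  Δ4: k:0→1
  (4Δ to stable)
t=3 Δ0: h=1 k=1 a=0 clk=1 b=0 j=0 f=1 g=1 c=1 e=1 d=1
  Δ1: clk:1→0, d:1→0
  Δ2: k:1→0
  (2Δ to stable)
t=4 Δ0: h=1 k=0 a=0 clk=0 b=0 j=0 f=1 g=1 c=1 e=1 d=0
  Δ1: clk:0→1
  Δ2: b:0→1, e:1→0
  Δ3: h:1→0
  Δ4: k:0→1
  (4Δ to stable)
t=5 Δ0: h=0 k=1 a=0 clk=1 b=1 j=0 f=1 g=1 c=1 e=0 d=0
  Δ1: clk:1→0
  (1Δ to stable)
t=6 Δ0: h=0 k=1 a=0 clk=0 b=1 j=0 f=1 g=1 c=1 e=0 d=0
  Δ1: clk:0→1
  Δ2: b:1→0, e:0→1
  Δ3: h:0→1
  Δ4: k:1→0
  (4Δ to stable)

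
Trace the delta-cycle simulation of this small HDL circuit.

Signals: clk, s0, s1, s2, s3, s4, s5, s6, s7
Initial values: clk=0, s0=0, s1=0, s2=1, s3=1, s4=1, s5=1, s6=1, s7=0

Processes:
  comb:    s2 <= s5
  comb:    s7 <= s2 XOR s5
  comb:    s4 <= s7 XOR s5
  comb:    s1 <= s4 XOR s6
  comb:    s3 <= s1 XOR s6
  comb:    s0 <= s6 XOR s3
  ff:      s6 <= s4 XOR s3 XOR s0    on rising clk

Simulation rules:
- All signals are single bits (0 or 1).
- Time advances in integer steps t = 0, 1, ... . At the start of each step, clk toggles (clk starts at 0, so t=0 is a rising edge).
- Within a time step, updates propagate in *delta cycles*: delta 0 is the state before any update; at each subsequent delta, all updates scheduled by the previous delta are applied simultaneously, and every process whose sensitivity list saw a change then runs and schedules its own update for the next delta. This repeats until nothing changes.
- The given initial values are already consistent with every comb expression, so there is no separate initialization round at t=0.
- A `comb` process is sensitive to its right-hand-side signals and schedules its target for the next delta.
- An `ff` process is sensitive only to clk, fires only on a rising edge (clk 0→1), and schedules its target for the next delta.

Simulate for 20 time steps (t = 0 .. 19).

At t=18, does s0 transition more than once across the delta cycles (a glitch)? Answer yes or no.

yes

t0.Δ0 s2=1 s3=1 clk=0 s6=1 s4=1 s7=0 s1=0 s0=0 s5=1
t0.Δ1 s2=1 s3=1 clk=1 s6=1 s4=1 s7=0 s1=0 s0=0 s5=1
t0.Δ2 s2=1 s3=1 clk=1 s6=0 s4=1 s7=0 s1=0 s0=0 s5=1
t0.Δ3 s2=1 s3=0 clk=1 s6=0 s4=1 s7=0 s1=1 s0=1 s5=1
t0.Δ4 s2=1 s3=1 clk=1 s6=0 s4=1 s7=0 s1=1 s0=0 s5=1
t0.Δ5 s2=1 s3=1 clk=1 s6=0 s4=1 s7=0 s1=1 s0=1 s5=1
t1.Δ0 s2=1 s3=1 clk=1 s6=0 s4=1 s7=0 s1=1 s0=1 s5=1
t1.Δ1 s2=1 s3=1 clk=0 s6=0 s4=1 s7=0 s1=1 s0=1 s5=1
t2.Δ0 s2=1 s3=1 clk=0 s6=0 s4=1 s7=0 s1=1 s0=1 s5=1
t2.Δ1 s2=1 s3=1 clk=1 s6=0 s4=1 s7=0 s1=1 s0=1 s5=1
t2.Δ2 s2=1 s3=1 clk=1 s6=1 s4=1 s7=0 s1=1 s0=1 s5=1
t2.Δ3 s2=1 s3=0 clk=1 s6=1 s4=1 s7=0 s1=0 s0=0 s5=1
t2.Δ4 s2=1 s3=1 clk=1 s6=1 s4=1 s7=0 s1=0 s0=1 s5=1
t2.Δ5 s2=1 s3=1 clk=1 s6=1 s4=1 s7=0 s1=0 s0=0 s5=1
t3.Δ0 s2=1 s3=1 clk=1 s6=1 s4=1 s7=0 s1=0 s0=0 s5=1
t3.Δ1 s2=1 s3=1 clk=0 s6=1 s4=1 s7=0 s1=0 s0=0 s5=1
t4.Δ0 s2=1 s3=1 clk=0 s6=1 s4=1 s7=0 s1=0 s0=0 s5=1
t4.Δ1 s2=1 s3=1 clk=1 s6=1 s4=1 s7=0 s1=0 s0=0 s5=1
t4.Δ2 s2=1 s3=1 clk=1 s6=0 s4=1 s7=0 s1=0 s0=0 s5=1
t4.Δ3 s2=1 s3=0 clk=1 s6=0 s4=1 s7=0 s1=1 s0=1 s5=1
t4.Δ4 s2=1 s3=1 clk=1 s6=0 s4=1 s7=0 s1=1 s0=0 s5=1
t4.Δ5 s2=1 s3=1 clk=1 s6=0 s4=1 s7=0 s1=1 s0=1 s5=1
t5.Δ0 s2=1 s3=1 clk=1 s6=0 s4=1 s7=0 s1=1 s0=1 s5=1
t5.Δ1 s2=1 s3=1 clk=0 s6=0 s4=1 s7=0 s1=1 s0=1 s5=1
t6.Δ0 s2=1 s3=1 clk=0 s6=0 s4=1 s7=0 s1=1 s0=1 s5=1
t6.Δ1 s2=1 s3=1 clk=1 s6=0 s4=1 s7=0 s1=1 s0=1 s5=1
t6.Δ2 s2=1 s3=1 clk=1 s6=1 s4=1 s7=0 s1=1 s0=1 s5=1
t6.Δ3 s2=1 s3=0 clk=1 s6=1 s4=1 s7=0 s1=0 s0=0 s5=1
t6.Δ4 s2=1 s3=1 clk=1 s6=1 s4=1 s7=0 s1=0 s0=1 s5=1
t6.Δ5 s2=1 s3=1 clk=1 s6=1 s4=1 s7=0 s1=0 s0=0 s5=1
t7.Δ0 s2=1 s3=1 clk=1 s6=1 s4=1 s7=0 s1=0 s0=0 s5=1
t7.Δ1 s2=1 s3=1 clk=0 s6=1 s4=1 s7=0 s1=0 s0=0 s5=1
t8.Δ0 s2=1 s3=1 clk=0 s6=1 s4=1 s7=0 s1=0 s0=0 s5=1
t8.Δ1 s2=1 s3=1 clk=1 s6=1 s4=1 s7=0 s1=0 s0=0 s5=1
t8.Δ2 s2=1 s3=1 clk=1 s6=0 s4=1 s7=0 s1=0 s0=0 s5=1
t8.Δ3 s2=1 s3=0 clk=1 s6=0 s4=1 s7=0 s1=1 s0=1 s5=1
t8.Δ4 s2=1 s3=1 clk=1 s6=0 s4=1 s7=0 s1=1 s0=0 s5=1
t8.Δ5 s2=1 s3=1 clk=1 s6=0 s4=1 s7=0 s1=1 s0=1 s5=1
t9.Δ0 s2=1 s3=1 clk=1 s6=0 s4=1 s7=0 s1=1 s0=1 s5=1
t9.Δ1 s2=1 s3=1 clk=0 s6=0 s4=1 s7=0 s1=1 s0=1 s5=1
t10.Δ0 s2=1 s3=1 clk=0 s6=0 s4=1 s7=0 s1=1 s0=1 s5=1
t10.Δ1 s2=1 s3=1 clk=1 s6=0 s4=1 s7=0 s1=1 s0=1 s5=1
t10.Δ2 s2=1 s3=1 clk=1 s6=1 s4=1 s7=0 s1=1 s0=1 s5=1
t10.Δ3 s2=1 s3=0 clk=1 s6=1 s4=1 s7=0 s1=0 s0=0 s5=1
t10.Δ4 s2=1 s3=1 clk=1 s6=1 s4=1 s7=0 s1=0 s0=1 s5=1
t10.Δ5 s2=1 s3=1 clk=1 s6=1 s4=1 s7=0 s1=0 s0=0 s5=1
t11.Δ0 s2=1 s3=1 clk=1 s6=1 s4=1 s7=0 s1=0 s0=0 s5=1
t11.Δ1 s2=1 s3=1 clk=0 s6=1 s4=1 s7=0 s1=0 s0=0 s5=1
t12.Δ0 s2=1 s3=1 clk=0 s6=1 s4=1 s7=0 s1=0 s0=0 s5=1
t12.Δ1 s2=1 s3=1 clk=1 s6=1 s4=1 s7=0 s1=0 s0=0 s5=1
t12.Δ2 s2=1 s3=1 clk=1 s6=0 s4=1 s7=0 s1=0 s0=0 s5=1
t12.Δ3 s2=1 s3=0 clk=1 s6=0 s4=1 s7=0 s1=1 s0=1 s5=1
t12.Δ4 s2=1 s3=1 clk=1 s6=0 s4=1 s7=0 s1=1 s0=0 s5=1
t12.Δ5 s2=1 s3=1 clk=1 s6=0 s4=1 s7=0 s1=1 s0=1 s5=1
t13.Δ0 s2=1 s3=1 clk=1 s6=0 s4=1 s7=0 s1=1 s0=1 s5=1
t13.Δ1 s2=1 s3=1 clk=0 s6=0 s4=1 s7=0 s1=1 s0=1 s5=1
t14.Δ0 s2=1 s3=1 clk=0 s6=0 s4=1 s7=0 s1=1 s0=1 s5=1
t14.Δ1 s2=1 s3=1 clk=1 s6=0 s4=1 s7=0 s1=1 s0=1 s5=1
t14.Δ2 s2=1 s3=1 clk=1 s6=1 s4=1 s7=0 s1=1 s0=1 s5=1
t14.Δ3 s2=1 s3=0 clk=1 s6=1 s4=1 s7=0 s1=0 s0=0 s5=1
t14.Δ4 s2=1 s3=1 clk=1 s6=1 s4=1 s7=0 s1=0 s0=1 s5=1
t14.Δ5 s2=1 s3=1 clk=1 s6=1 s4=1 s7=0 s1=0 s0=0 s5=1
t15.Δ0 s2=1 s3=1 clk=1 s6=1 s4=1 s7=0 s1=0 s0=0 s5=1
t15.Δ1 s2=1 s3=1 clk=0 s6=1 s4=1 s7=0 s1=0 s0=0 s5=1
t16.Δ0 s2=1 s3=1 clk=0 s6=1 s4=1 s7=0 s1=0 s0=0 s5=1
t16.Δ1 s2=1 s3=1 clk=1 s6=1 s4=1 s7=0 s1=0 s0=0 s5=1
t16.Δ2 s2=1 s3=1 clk=1 s6=0 s4=1 s7=0 s1=0 s0=0 s5=1
t16.Δ3 s2=1 s3=0 clk=1 s6=0 s4=1 s7=0 s1=1 s0=1 s5=1
t16.Δ4 s2=1 s3=1 clk=1 s6=0 s4=1 s7=0 s1=1 s0=0 s5=1
t16.Δ5 s2=1 s3=1 clk=1 s6=0 s4=1 s7=0 s1=1 s0=1 s5=1
t17.Δ0 s2=1 s3=1 clk=1 s6=0 s4=1 s7=0 s1=1 s0=1 s5=1
t17.Δ1 s2=1 s3=1 clk=0 s6=0 s4=1 s7=0 s1=1 s0=1 s5=1
t18.Δ0 s2=1 s3=1 clk=0 s6=0 s4=1 s7=0 s1=1 s0=1 s5=1
t18.Δ1 s2=1 s3=1 clk=1 s6=0 s4=1 s7=0 s1=1 s0=1 s5=1
t18.Δ2 s2=1 s3=1 clk=1 s6=1 s4=1 s7=0 s1=1 s0=1 s5=1
t18.Δ3 s2=1 s3=0 clk=1 s6=1 s4=1 s7=0 s1=0 s0=0 s5=1
t18.Δ4 s2=1 s3=1 clk=1 s6=1 s4=1 s7=0 s1=0 s0=1 s5=1
t18.Δ5 s2=1 s3=1 clk=1 s6=1 s4=1 s7=0 s1=0 s0=0 s5=1
t19.Δ0 s2=1 s3=1 clk=1 s6=1 s4=1 s7=0 s1=0 s0=0 s5=1
t19.Δ1 s2=1 s3=1 clk=0 s6=1 s4=1 s7=0 s1=0 s0=0 s5=1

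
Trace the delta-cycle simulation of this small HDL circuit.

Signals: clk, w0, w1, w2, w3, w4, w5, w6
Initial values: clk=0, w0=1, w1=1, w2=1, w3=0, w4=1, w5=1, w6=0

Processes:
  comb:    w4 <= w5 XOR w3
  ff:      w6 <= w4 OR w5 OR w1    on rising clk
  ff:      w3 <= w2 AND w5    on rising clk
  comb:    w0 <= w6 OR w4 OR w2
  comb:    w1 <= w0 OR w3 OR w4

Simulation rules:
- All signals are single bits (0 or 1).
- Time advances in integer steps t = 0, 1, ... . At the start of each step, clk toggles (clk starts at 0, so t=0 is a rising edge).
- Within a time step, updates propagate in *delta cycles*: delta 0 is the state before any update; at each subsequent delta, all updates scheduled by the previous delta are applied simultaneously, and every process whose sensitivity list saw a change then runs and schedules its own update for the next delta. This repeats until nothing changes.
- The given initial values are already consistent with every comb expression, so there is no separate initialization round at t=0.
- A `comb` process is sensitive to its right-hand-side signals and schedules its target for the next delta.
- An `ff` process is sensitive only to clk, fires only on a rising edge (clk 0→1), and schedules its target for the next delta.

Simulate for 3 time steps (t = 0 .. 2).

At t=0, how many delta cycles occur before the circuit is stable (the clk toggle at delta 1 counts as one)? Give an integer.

3

[bits: clk,w0,w1,w6,w2,w4,w5,w3]
t=0: Δ0=01101110 Δ1=11101110 Δ2=11111111 Δ3=11111011 | 3Δ
t=1: Δ0=11111011 Δ1=01111011 | 1Δ
t=2: Δ0=01111011 Δ1=11111011 | 1Δ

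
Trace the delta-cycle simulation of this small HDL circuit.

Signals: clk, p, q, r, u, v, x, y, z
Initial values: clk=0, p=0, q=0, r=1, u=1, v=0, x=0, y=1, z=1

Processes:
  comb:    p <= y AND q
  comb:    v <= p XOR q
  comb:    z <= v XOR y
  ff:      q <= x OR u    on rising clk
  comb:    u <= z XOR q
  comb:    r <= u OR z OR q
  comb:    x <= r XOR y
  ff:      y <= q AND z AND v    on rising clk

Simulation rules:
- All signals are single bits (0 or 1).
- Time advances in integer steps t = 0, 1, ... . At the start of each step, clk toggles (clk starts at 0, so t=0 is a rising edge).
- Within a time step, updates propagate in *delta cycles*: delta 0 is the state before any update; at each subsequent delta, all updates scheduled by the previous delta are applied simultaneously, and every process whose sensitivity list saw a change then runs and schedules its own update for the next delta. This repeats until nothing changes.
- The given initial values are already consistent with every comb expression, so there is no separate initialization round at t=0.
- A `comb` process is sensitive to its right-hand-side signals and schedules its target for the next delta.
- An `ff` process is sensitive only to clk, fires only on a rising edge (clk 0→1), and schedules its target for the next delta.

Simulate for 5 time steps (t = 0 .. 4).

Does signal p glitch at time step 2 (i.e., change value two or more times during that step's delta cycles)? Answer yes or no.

t0.Δ0 r=1 clk=0 x=0 q=0 v=0 z=1 p=0 u=1 y=1
t0.Δ1 r=1 clk=1 x=0 q=0 v=0 z=1 p=0 u=1 y=1
t0.Δ2 r=1 clk=1 x=0 q=1 v=0 z=1 p=0 u=1 y=0
t0.Δ3 r=1 clk=1 x=1 q=1 v=1 z=0 p=0 u=0 y=0
t0.Δ4 r=1 clk=1 x=1 q=1 v=1 z=1 p=0 u=1 y=0
t0.Δ5 r=1 clk=1 x=1 q=1 v=1 z=1 p=0 u=0 y=0
t1.Δ0 r=1 clk=1 x=1 q=1 v=1 z=1 p=0 u=0 y=0
t1.Δ1 r=1 clk=0 x=1 q=1 v=1 z=1 p=0 u=0 y=0
t2.Δ0 r=1 clk=0 x=1 q=1 v=1 z=1 p=0 u=0 y=0
t2.Δ1 r=1 clk=1 x=1 q=1 v=1 z=1 p=0 u=0 y=0
t2.Δ2 r=1 clk=1 x=1 q=1 v=1 z=1 p=0 u=0 y=1
t2.Δ3 r=1 clk=1 x=0 q=1 v=1 z=0 p=1 u=0 y=1
t2.Δ4 r=1 clk=1 x=0 q=1 v=0 z=0 p=1 u=1 y=1
t2.Δ5 r=1 clk=1 x=0 q=1 v=0 z=1 p=1 u=1 y=1
t2.Δ6 r=1 clk=1 x=0 q=1 v=0 z=1 p=1 u=0 y=1
t3.Δ0 r=1 clk=1 x=0 q=1 v=0 z=1 p=1 u=0 y=1
t3.Δ1 r=1 clk=0 x=0 q=1 v=0 z=1 p=1 u=0 y=1
t4.Δ0 r=1 clk=0 x=0 q=1 v=0 z=1 p=1 u=0 y=1
t4.Δ1 r=1 clk=1 x=0 q=1 v=0 z=1 p=1 u=0 y=1
t4.Δ2 r=1 clk=1 x=0 q=0 v=0 z=1 p=1 u=0 y=0
t4.Δ3 r=1 clk=1 x=1 q=0 v=1 z=0 p=0 u=1 y=0
t4.Δ4 r=1 clk=1 x=1 q=0 v=0 z=1 p=0 u=0 y=0
t4.Δ5 r=1 clk=1 x=1 q=0 v=0 z=0 p=0 u=1 y=0
t4.Δ6 r=1 clk=1 x=1 q=0 v=0 z=0 p=0 u=0 y=0
t4.Δ7 r=0 clk=1 x=1 q=0 v=0 z=0 p=0 u=0 y=0
t4.Δ8 r=0 clk=1 x=0 q=0 v=0 z=0 p=0 u=0 y=0

no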